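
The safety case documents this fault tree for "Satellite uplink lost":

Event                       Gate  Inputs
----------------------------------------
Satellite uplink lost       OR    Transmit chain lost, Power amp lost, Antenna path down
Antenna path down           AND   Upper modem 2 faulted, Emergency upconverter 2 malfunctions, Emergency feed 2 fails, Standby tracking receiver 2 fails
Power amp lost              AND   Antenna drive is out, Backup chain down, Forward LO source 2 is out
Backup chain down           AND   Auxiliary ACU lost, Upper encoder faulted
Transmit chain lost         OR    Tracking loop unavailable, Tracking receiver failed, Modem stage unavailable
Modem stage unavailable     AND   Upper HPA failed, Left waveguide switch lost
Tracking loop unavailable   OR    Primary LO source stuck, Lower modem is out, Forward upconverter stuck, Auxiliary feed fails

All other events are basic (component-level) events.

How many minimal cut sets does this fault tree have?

8

Tracking loop unavailable [OR]: union of children's cut sets → 4 cut set(s).
Modem stage unavailable [AND]: one cut set from each child combined → 1 × 1 = 1 cut set(s).
Transmit chain lost [OR]: union of children's cut sets → 6 cut set(s).
Backup chain down [AND]: one cut set from each child combined → 1 × 1 = 1 cut set(s).
Power amp lost [AND]: one cut set from each child combined → 1 × 1 × 1 = 1 cut set(s).
Antenna path down [AND]: one cut set from each child combined → 1 × 1 × 1 × 1 = 1 cut set(s).
Satellite uplink lost [OR]: union of children's cut sets → 8 cut set(s).
Minimal cut sets: {Primary LO source stuck}; {Lower modem is out}; {Forward upconverter stuck}; {Auxiliary feed fails}; {Tracking receiver failed}; {Left waveguide switch lost, Upper HPA failed}; {Antenna drive is out, Auxiliary ACU lost, Forward LO source 2 is out, Upper encoder faulted}; {Emergency feed 2 fails, Emergency upconverter 2 malfunctions, Standby tracking receiver 2 fails, Upper modem 2 faulted}.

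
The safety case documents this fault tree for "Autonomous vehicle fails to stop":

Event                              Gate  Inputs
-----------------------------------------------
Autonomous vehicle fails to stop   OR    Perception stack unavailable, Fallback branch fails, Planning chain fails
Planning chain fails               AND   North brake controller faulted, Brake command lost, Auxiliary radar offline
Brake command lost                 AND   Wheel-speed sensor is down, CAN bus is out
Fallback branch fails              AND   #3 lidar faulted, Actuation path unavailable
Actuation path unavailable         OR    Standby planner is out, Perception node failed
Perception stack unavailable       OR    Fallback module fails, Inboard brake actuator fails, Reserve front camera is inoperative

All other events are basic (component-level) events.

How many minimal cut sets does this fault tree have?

6

Perception stack unavailable [OR]: union of children's cut sets → 3 cut set(s).
Actuation path unavailable [OR]: union of children's cut sets → 2 cut set(s).
Fallback branch fails [AND]: one cut set from each child combined → 1 × 2 = 2 cut set(s).
Brake command lost [AND]: one cut set from each child combined → 1 × 1 = 1 cut set(s).
Planning chain fails [AND]: one cut set from each child combined → 1 × 1 × 1 = 1 cut set(s).
Autonomous vehicle fails to stop [OR]: union of children's cut sets → 6 cut set(s).
Minimal cut sets: {Fallback module fails}; {Inboard brake actuator fails}; {Reserve front camera is inoperative}; {#3 lidar faulted, Standby planner is out}; {#3 lidar faulted, Perception node failed}; {Auxiliary radar offline, CAN bus is out, North brake controller faulted, Wheel-speed sensor is down}.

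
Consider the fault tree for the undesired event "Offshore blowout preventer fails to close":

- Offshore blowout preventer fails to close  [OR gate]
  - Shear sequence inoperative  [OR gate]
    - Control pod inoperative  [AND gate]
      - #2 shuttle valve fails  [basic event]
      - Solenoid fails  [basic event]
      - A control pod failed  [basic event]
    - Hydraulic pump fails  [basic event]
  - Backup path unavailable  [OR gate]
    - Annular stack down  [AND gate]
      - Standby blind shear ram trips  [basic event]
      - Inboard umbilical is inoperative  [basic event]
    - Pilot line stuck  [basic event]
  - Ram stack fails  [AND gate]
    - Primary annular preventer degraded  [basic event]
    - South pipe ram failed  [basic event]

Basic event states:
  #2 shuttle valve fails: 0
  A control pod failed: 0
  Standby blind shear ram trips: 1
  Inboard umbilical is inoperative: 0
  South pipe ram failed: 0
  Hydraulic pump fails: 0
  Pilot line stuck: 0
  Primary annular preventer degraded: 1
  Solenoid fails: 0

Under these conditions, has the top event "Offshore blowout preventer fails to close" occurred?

No

Control pod inoperative [AND]: #2 shuttle valve fails=not, Solenoid fails=not, A control pod failed=not → not all inputs occur → does not occur.
Shear sequence inoperative [OR]: Control pod inoperative=not, Hydraulic pump fails=not → no input occurs → does not occur.
Annular stack down [AND]: Standby blind shear ram trips=occurs, Inboard umbilical is inoperative=not → not all inputs occur → does not occur.
Backup path unavailable [OR]: Annular stack down=not, Pilot line stuck=not → no input occurs → does not occur.
Ram stack fails [AND]: Primary annular preventer degraded=occurs, South pipe ram failed=not → not all inputs occur → does not occur.
Offshore blowout preventer fails to close [OR]: Shear sequence inoperative=not, Backup path unavailable=not, Ram stack fails=not → no input occurs → does not occur.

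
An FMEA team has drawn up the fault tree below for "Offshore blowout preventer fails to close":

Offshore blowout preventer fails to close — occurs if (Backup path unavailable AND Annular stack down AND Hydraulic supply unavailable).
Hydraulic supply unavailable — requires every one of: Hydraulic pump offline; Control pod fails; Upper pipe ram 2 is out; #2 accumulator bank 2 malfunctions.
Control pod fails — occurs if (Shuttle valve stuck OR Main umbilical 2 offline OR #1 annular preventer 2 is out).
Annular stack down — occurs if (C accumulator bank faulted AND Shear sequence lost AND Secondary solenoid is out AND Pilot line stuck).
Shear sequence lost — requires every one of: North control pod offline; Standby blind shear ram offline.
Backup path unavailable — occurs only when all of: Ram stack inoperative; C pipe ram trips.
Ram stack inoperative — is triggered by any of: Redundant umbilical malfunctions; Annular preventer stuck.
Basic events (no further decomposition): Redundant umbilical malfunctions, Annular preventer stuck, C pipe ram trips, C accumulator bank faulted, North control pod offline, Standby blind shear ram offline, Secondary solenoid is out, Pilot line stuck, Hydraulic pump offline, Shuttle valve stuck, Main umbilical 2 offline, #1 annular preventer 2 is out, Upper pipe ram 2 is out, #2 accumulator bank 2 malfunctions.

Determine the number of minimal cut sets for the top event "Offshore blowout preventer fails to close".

Ram stack inoperative [OR]: union of children's cut sets → 2 cut set(s).
Backup path unavailable [AND]: one cut set from each child combined → 2 × 1 = 2 cut set(s).
Shear sequence lost [AND]: one cut set from each child combined → 1 × 1 = 1 cut set(s).
Annular stack down [AND]: one cut set from each child combined → 1 × 1 × 1 × 1 = 1 cut set(s).
Control pod fails [OR]: union of children's cut sets → 3 cut set(s).
Hydraulic supply unavailable [AND]: one cut set from each child combined → 1 × 3 × 1 × 1 = 3 cut set(s).
Offshore blowout preventer fails to close [AND]: one cut set from each child combined → 2 × 1 × 3 = 6 cut set(s).
Minimal cut sets: {#2 accumulator bank 2 malfunctions, C accumulator bank faulted, C pipe ram trips, Hydraulic pump offline, North control pod offline, Pilot line stuck, Redundant umbilical malfunctions, Secondary solenoid is out, Shuttle valve stuck, Standby blind shear ram offline, Upper pipe ram 2 is out}; {#2 accumulator bank 2 malfunctions, C accumulator bank faulted, C pipe ram trips, Hydraulic pump offline, Main umbilical 2 offline, North control pod offline, Pilot line stuck, Redundant umbilical malfunctions, Secondary solenoid is out, Standby blind shear ram offline, Upper pipe ram 2 is out}; {#1 annular preventer 2 is out, #2 accumulator bank 2 malfunctions, C accumulator bank faulted, C pipe ram trips, Hydraulic pump offline, North control pod offline, Pilot line stuck, Redundant umbilical malfunctions, Secondary solenoid is out, Standby blind shear ram offline, Upper pipe ram 2 is out}; {#2 accumulator bank 2 malfunctions, Annular preventer stuck, C accumulator bank faulted, C pipe ram trips, Hydraulic pump offline, North control pod offline, Pilot line stuck, Secondary solenoid is out, Shuttle valve stuck, Standby blind shear ram offline, Upper pipe ram 2 is out}; {#2 accumulator bank 2 malfunctions, Annular preventer stuck, C accumulator bank faulted, C pipe ram trips, Hydraulic pump offline, Main umbilical 2 offline, North control pod offline, Pilot line stuck, Secondary solenoid is out, Standby blind shear ram offline, Upper pipe ram 2 is out}; {#1 annular preventer 2 is out, #2 accumulator bank 2 malfunctions, Annular preventer stuck, C accumulator bank faulted, C pipe ram trips, Hydraulic pump offline, North control pod offline, Pilot line stuck, Secondary solenoid is out, Standby blind shear ram offline, Upper pipe ram 2 is out}.

6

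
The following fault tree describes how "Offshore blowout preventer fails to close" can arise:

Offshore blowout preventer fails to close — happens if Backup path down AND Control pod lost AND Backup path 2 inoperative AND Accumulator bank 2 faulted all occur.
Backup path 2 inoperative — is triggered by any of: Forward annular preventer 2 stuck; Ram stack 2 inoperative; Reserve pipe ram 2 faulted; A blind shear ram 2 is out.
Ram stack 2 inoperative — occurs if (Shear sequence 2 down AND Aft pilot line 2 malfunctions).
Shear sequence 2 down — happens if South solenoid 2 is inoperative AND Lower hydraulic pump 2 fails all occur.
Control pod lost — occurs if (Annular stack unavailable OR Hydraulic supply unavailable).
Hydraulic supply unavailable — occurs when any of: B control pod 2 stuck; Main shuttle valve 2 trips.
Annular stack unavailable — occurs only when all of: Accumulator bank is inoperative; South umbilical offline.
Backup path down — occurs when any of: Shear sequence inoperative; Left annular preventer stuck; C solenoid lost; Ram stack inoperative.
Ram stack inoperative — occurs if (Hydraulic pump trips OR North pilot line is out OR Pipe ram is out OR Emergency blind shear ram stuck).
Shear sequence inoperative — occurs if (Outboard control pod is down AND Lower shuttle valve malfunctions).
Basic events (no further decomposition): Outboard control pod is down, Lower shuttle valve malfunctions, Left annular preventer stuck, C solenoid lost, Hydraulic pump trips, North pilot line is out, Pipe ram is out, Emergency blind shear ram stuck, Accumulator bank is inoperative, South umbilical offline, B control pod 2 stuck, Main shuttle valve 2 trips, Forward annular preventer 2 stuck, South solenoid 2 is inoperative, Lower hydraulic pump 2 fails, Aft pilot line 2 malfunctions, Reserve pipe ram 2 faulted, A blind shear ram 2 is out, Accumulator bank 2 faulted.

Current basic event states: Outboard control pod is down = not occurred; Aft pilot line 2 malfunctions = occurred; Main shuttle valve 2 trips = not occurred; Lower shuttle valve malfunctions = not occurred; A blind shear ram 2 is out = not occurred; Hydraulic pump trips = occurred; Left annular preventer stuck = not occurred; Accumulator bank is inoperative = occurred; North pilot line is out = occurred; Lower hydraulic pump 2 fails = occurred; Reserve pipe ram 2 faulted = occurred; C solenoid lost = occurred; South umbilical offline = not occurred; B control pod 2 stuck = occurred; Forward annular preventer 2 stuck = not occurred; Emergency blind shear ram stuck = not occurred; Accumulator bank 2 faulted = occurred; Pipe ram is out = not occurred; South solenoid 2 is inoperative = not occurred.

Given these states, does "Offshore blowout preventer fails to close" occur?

Shear sequence inoperative [AND]: Outboard control pod is down=not, Lower shuttle valve malfunctions=not → not all inputs occur → does not occur.
Ram stack inoperative [OR]: Hydraulic pump trips=occurs, North pilot line is out=occurs, Pipe ram is out=not, Emergency blind shear ram stuck=not → at least one input occurs → occurs.
Backup path down [OR]: Shear sequence inoperative=not, Left annular preventer stuck=not, C solenoid lost=occurs, Ram stack inoperative=occurs → at least one input occurs → occurs.
Annular stack unavailable [AND]: Accumulator bank is inoperative=occurs, South umbilical offline=not → not all inputs occur → does not occur.
Hydraulic supply unavailable [OR]: B control pod 2 stuck=occurs, Main shuttle valve 2 trips=not → at least one input occurs → occurs.
Control pod lost [OR]: Annular stack unavailable=not, Hydraulic supply unavailable=occurs → at least one input occurs → occurs.
Shear sequence 2 down [AND]: South solenoid 2 is inoperative=not, Lower hydraulic pump 2 fails=occurs → not all inputs occur → does not occur.
Ram stack 2 inoperative [AND]: Shear sequence 2 down=not, Aft pilot line 2 malfunctions=occurs → not all inputs occur → does not occur.
Backup path 2 inoperative [OR]: Forward annular preventer 2 stuck=not, Ram stack 2 inoperative=not, Reserve pipe ram 2 faulted=occurs, A blind shear ram 2 is out=not → at least one input occurs → occurs.
Offshore blowout preventer fails to close [AND]: Backup path down=occurs, Control pod lost=occurs, Backup path 2 inoperative=occurs, Accumulator bank 2 faulted=occurs → all inputs occur → occurs.

Yes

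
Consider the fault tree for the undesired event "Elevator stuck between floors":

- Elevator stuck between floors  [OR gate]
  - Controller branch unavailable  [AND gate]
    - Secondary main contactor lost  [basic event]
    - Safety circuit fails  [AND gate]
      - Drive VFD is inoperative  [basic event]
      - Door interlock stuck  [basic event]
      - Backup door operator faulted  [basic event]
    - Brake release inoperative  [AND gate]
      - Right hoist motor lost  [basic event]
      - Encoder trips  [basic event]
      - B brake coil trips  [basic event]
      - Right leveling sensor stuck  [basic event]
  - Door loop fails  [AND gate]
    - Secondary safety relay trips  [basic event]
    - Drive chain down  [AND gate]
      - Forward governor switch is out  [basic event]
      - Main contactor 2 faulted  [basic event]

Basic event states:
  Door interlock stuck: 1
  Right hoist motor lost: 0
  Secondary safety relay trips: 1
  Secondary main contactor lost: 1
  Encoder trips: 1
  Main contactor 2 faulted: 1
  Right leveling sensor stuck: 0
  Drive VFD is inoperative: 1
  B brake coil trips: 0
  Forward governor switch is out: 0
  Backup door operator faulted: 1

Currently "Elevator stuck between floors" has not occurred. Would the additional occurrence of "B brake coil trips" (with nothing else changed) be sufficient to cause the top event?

Counterfactual: set "B brake coil trips" to occurred.
Safety circuit fails [AND]: Drive VFD is inoperative=occurs, Door interlock stuck=occurs, Backup door operator faulted=occurs → all inputs occur → occurs.
Brake release inoperative [AND]: Right hoist motor lost=not, Encoder trips=occurs, B brake coil trips=occurs, Right leveling sensor stuck=not → not all inputs occur → does not occur.
Controller branch unavailable [AND]: Secondary main contactor lost=occurs, Safety circuit fails=occurs, Brake release inoperative=not → not all inputs occur → does not occur.
Drive chain down [AND]: Forward governor switch is out=not, Main contactor 2 faulted=occurs → not all inputs occur → does not occur.
Door loop fails [AND]: Secondary safety relay trips=occurs, Drive chain down=not → not all inputs occur → does not occur.
Elevator stuck between floors [OR]: Controller branch unavailable=not, Door loop fails=not → no input occurs → does not occur.

No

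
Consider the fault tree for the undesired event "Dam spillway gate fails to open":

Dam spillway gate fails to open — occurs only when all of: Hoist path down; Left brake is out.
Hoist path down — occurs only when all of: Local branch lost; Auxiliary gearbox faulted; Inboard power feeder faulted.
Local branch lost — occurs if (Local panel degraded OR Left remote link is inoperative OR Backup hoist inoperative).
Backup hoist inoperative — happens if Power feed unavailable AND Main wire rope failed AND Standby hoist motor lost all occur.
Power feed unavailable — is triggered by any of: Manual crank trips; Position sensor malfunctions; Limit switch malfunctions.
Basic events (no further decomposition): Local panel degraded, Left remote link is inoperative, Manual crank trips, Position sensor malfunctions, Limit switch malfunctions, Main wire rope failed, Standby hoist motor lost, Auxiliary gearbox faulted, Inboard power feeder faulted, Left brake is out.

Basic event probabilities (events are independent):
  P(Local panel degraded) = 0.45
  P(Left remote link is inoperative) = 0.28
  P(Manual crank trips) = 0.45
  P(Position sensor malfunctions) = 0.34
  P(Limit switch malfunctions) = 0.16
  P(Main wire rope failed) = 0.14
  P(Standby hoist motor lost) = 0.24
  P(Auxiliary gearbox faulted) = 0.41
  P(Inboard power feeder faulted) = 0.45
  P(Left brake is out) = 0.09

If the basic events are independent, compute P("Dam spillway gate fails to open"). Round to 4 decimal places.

P(Power feed unavailable) [OR] = 1 − (1−0.45) × (1−0.34) × (1−0.16) = 0.695080
P(Backup hoist inoperative) [AND] = 0.695080 × 0.14 × 0.24 = 0.023355
P(Local branch lost) [OR] = 1 − (1−0.45) × (1−0.28) × (1−0.023355) = 0.613249
P(Hoist path down) [AND] = 0.613249 × 0.41 × 0.45 = 0.113144
P(Dam spillway gate fails to open) [AND] = 0.113144 × 0.09 = 0.010183
Rounded to 4 decimal places: P(Dam spillway gate fails to open) ≈ 0.0102.

0.0102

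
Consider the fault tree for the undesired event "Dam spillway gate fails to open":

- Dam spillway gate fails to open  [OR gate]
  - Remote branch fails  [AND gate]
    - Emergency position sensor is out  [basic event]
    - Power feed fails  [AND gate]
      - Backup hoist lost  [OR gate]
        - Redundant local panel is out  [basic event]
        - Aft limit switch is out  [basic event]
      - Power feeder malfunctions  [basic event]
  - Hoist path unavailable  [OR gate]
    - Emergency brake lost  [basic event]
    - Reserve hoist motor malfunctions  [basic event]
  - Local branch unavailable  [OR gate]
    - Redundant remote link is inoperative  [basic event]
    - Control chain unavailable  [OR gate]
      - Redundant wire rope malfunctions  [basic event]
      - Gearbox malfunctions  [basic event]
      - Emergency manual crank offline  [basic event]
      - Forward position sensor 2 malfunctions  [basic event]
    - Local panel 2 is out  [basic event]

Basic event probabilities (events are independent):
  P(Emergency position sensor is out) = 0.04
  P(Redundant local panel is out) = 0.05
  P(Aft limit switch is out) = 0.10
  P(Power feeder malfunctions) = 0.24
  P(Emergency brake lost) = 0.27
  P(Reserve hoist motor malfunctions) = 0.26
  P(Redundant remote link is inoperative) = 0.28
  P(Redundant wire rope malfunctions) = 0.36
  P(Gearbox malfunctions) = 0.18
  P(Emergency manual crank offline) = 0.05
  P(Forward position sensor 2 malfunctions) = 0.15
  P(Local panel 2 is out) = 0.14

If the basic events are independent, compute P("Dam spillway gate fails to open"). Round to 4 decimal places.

P(Backup hoist lost) [OR] = 1 − (1−0.05) × (1−0.10) = 0.145000
P(Power feed fails) [AND] = 0.145000 × 0.24 = 0.034800
P(Remote branch fails) [AND] = 0.04 × 0.034800 = 0.001392
P(Hoist path unavailable) [OR] = 1 − (1−0.27) × (1−0.26) = 0.459800
P(Control chain unavailable) [OR] = 1 − (1−0.36) × (1−0.18) × (1−0.05) × (1−0.15) = 0.576224
P(Local branch unavailable) [OR] = 1 − (1−0.28) × (1−0.576224) × (1−0.14) = 0.737598
P(Dam spillway gate fails to open) [OR] = 1 − (1−0.001392) × (1−0.459800) × (1−0.737598) = 0.858448
Rounded to 4 decimal places: P(Dam spillway gate fails to open) ≈ 0.8584.

0.8584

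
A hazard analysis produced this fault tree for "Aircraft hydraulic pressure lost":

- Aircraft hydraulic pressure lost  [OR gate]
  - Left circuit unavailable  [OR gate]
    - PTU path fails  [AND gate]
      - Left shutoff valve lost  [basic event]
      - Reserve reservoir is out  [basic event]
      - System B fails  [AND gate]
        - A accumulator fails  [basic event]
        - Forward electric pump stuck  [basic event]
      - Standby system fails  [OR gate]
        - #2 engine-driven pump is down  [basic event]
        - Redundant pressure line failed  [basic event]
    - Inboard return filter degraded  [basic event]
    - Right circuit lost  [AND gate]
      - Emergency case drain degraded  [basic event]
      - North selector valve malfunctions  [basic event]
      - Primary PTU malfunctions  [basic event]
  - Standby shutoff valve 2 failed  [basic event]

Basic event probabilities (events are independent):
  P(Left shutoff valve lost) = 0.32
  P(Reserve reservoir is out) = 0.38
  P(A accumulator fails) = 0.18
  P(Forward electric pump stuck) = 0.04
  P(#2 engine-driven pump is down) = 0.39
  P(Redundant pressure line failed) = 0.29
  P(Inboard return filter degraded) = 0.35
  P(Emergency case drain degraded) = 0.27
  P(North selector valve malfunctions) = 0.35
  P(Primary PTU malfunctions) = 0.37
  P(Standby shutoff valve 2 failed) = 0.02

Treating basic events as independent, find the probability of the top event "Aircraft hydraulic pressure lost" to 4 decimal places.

P(System B fails) [AND] = 0.18 × 0.04 = 0.007200
P(Standby system fails) [OR] = 1 − (1−0.39) × (1−0.29) = 0.566900
P(PTU path fails) [AND] = 0.32 × 0.38 × 0.007200 × 0.566900 = 0.000496
P(Right circuit lost) [AND] = 0.27 × 0.35 × 0.37 = 0.034965
P(Left circuit unavailable) [OR] = 1 − (1−0.000496) × (1−0.35) × (1−0.034965) = 0.373038
P(Aircraft hydraulic pressure lost) [OR] = 1 − (1−0.373038) × (1−0.02) = 0.385577
Rounded to 4 decimal places: P(Aircraft hydraulic pressure lost) ≈ 0.3856.

0.3856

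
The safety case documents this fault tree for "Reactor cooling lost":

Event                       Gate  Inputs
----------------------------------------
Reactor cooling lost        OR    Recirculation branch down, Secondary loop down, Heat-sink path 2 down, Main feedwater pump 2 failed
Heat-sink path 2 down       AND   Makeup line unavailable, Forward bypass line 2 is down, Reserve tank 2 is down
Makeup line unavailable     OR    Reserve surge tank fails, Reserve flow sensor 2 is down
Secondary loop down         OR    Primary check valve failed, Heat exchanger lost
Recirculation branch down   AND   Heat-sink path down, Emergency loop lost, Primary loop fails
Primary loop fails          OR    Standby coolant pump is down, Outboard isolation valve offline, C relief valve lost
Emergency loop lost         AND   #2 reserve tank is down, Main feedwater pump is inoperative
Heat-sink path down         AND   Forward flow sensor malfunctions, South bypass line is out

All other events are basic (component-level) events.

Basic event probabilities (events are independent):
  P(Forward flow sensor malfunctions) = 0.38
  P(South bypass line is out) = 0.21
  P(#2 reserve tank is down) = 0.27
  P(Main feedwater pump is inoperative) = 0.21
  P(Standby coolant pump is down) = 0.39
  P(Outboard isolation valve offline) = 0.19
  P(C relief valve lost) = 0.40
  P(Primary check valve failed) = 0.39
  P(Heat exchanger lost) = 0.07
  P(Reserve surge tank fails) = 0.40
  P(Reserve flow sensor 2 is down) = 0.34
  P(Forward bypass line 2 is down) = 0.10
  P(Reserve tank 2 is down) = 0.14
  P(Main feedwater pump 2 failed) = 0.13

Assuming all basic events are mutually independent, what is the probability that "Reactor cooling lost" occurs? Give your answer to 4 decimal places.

P(Heat-sink path down) [AND] = 0.38 × 0.21 = 0.079800
P(Emergency loop lost) [AND] = 0.27 × 0.21 = 0.056700
P(Primary loop fails) [OR] = 1 − (1−0.39) × (1−0.19) × (1−0.40) = 0.703540
P(Recirculation branch down) [AND] = 0.079800 × 0.056700 × 0.703540 = 0.003183
P(Secondary loop down) [OR] = 1 − (1−0.39) × (1−0.07) = 0.432700
P(Makeup line unavailable) [OR] = 1 − (1−0.40) × (1−0.34) = 0.604000
P(Heat-sink path 2 down) [AND] = 0.604000 × 0.10 × 0.14 = 0.008456
P(Reactor cooling lost) [OR] = 1 − (1−0.003183) × (1−0.432700) × (1−0.008456) × (1−0.13) = 0.512180
Rounded to 4 decimal places: P(Reactor cooling lost) ≈ 0.5122.

0.5122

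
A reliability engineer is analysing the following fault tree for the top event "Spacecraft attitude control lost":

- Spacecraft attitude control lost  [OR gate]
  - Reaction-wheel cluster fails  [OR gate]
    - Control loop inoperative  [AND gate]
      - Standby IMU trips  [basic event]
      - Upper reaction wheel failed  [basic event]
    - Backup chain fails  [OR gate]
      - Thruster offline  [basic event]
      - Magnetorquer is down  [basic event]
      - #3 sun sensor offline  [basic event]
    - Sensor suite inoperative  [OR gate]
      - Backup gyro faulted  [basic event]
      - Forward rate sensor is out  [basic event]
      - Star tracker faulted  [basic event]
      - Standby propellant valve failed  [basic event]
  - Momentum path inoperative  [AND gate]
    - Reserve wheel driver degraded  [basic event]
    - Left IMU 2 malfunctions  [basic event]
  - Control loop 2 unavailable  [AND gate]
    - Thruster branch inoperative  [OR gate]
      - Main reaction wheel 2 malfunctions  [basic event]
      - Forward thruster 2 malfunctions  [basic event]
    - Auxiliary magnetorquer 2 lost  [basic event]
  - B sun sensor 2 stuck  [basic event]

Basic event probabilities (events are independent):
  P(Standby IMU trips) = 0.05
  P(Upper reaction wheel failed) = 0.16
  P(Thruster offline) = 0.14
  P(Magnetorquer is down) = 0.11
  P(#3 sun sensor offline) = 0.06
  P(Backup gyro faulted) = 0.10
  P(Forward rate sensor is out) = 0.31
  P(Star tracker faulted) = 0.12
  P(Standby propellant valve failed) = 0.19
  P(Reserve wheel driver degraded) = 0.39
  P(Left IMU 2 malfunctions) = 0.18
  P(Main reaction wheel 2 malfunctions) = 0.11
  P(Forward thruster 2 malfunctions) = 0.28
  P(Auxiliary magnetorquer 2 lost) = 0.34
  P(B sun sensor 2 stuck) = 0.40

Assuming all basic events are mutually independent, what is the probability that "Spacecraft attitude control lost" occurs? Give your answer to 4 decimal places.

P(Control loop inoperative) [AND] = 0.05 × 0.16 = 0.008000
P(Backup chain fails) [OR] = 1 − (1−0.14) × (1−0.11) × (1−0.06) = 0.280524
P(Sensor suite inoperative) [OR] = 1 − (1−0.10) × (1−0.31) × (1−0.12) × (1−0.19) = 0.557351
P(Reaction-wheel cluster fails) [OR] = 1 − (1−0.008000) × (1−0.280524) × (1−0.557351) = 0.684072
P(Momentum path inoperative) [AND] = 0.39 × 0.18 = 0.070200
P(Thruster branch inoperative) [OR] = 1 − (1−0.11) × (1−0.28) = 0.359200
P(Control loop 2 unavailable) [AND] = 0.359200 × 0.34 = 0.122128
P(Spacecraft attitude control lost) [OR] = 1 − (1−0.684072) × (1−0.070200) × (1−0.122128) × (1−0.40) = 0.845275
Rounded to 4 decimal places: P(Spacecraft attitude control lost) ≈ 0.8453.

0.8453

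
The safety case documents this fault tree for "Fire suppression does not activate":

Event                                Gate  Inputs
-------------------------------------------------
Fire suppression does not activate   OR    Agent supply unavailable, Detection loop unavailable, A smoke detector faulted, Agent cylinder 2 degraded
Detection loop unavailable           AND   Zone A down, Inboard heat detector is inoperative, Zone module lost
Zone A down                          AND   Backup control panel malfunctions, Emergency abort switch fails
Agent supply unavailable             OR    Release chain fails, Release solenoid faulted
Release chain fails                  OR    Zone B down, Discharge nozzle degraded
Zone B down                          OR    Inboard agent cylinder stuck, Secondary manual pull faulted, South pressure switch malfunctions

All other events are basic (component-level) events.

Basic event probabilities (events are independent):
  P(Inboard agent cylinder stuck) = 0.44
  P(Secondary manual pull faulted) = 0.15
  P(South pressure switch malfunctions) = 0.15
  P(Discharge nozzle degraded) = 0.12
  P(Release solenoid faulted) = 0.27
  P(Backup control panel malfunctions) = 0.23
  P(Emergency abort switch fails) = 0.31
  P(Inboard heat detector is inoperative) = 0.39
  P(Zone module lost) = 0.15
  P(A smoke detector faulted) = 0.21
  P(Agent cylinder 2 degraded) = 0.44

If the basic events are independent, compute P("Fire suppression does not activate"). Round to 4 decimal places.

0.8855

P(Zone B down) [OR] = 1 − (1−0.44) × (1−0.15) × (1−0.15) = 0.595400
P(Release chain fails) [OR] = 1 − (1−0.595400) × (1−0.12) = 0.643952
P(Agent supply unavailable) [OR] = 1 − (1−0.643952) × (1−0.27) = 0.740085
P(Zone A down) [AND] = 0.23 × 0.31 = 0.071300
P(Detection loop unavailable) [AND] = 0.071300 × 0.39 × 0.15 = 0.004171
P(Fire suppression does not activate) [OR] = 1 − (1−0.740085) × (1−0.004171) × (1−0.21) × (1−0.44) = 0.885493
Rounded to 4 decimal places: P(Fire suppression does not activate) ≈ 0.8855.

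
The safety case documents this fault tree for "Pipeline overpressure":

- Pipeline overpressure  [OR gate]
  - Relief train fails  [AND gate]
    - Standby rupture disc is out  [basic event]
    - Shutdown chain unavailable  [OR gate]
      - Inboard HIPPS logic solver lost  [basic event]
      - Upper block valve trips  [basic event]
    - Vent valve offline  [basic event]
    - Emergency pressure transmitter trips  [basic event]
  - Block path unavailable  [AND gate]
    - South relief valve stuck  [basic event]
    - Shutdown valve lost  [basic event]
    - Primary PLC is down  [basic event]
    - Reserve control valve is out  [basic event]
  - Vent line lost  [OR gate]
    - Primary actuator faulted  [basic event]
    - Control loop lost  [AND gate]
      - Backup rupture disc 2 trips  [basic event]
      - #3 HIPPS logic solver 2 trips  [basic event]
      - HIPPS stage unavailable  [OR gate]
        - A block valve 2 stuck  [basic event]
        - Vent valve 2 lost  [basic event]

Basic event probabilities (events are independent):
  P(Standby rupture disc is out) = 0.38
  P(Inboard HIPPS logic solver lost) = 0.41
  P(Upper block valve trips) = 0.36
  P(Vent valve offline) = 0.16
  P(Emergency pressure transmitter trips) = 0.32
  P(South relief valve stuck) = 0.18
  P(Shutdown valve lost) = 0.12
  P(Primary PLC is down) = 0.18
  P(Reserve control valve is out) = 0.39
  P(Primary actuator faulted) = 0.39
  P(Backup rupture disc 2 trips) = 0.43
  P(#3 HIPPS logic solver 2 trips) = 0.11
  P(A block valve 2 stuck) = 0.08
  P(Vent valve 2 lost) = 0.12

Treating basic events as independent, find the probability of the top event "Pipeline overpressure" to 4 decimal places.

0.4037

P(Shutdown chain unavailable) [OR] = 1 − (1−0.41) × (1−0.36) = 0.622400
P(Relief train fails) [AND] = 0.38 × 0.622400 × 0.16 × 0.32 = 0.012109
P(Block path unavailable) [AND] = 0.18 × 0.12 × 0.18 × 0.39 = 0.001516
P(HIPPS stage unavailable) [OR] = 1 − (1−0.08) × (1−0.12) = 0.190400
P(Control loop lost) [AND] = 0.43 × 0.11 × 0.190400 = 0.009006
P(Vent line lost) [OR] = 1 − (1−0.39) × (1−0.009006) = 0.395494
P(Pipeline overpressure) [OR] = 1 − (1−0.012109) × (1−0.001516) × (1−0.395494) = 0.403719
Rounded to 4 decimal places: P(Pipeline overpressure) ≈ 0.4037.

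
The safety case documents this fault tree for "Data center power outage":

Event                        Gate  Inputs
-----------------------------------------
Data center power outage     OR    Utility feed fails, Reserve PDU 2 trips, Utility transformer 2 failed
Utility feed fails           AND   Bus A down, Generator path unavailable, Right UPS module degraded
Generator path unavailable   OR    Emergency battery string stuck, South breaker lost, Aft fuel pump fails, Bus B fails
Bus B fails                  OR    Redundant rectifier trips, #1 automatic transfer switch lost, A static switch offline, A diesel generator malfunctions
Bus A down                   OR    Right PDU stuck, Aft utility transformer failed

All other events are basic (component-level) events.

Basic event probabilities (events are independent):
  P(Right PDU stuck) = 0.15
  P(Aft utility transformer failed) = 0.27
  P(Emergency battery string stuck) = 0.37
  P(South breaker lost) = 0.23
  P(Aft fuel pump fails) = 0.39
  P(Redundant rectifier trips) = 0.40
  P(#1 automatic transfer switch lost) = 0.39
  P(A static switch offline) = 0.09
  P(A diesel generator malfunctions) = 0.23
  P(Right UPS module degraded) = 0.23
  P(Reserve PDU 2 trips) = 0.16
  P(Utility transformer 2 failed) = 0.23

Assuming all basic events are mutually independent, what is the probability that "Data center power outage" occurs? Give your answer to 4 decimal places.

0.4054

P(Bus A down) [OR] = 1 − (1−0.15) × (1−0.27) = 0.379500
P(Bus B fails) [OR] = 1 − (1−0.40) × (1−0.39) × (1−0.09) × (1−0.23) = 0.743544
P(Generator path unavailable) [OR] = 1 − (1−0.37) × (1−0.23) × (1−0.39) × (1−0.743544) = 0.924112
P(Utility feed fails) [AND] = 0.379500 × 0.924112 × 0.23 = 0.080661
P(Data center power outage) [OR] = 1 − (1−0.080661) × (1−0.16) × (1−0.23) = 0.405372
Rounded to 4 decimal places: P(Data center power outage) ≈ 0.4054.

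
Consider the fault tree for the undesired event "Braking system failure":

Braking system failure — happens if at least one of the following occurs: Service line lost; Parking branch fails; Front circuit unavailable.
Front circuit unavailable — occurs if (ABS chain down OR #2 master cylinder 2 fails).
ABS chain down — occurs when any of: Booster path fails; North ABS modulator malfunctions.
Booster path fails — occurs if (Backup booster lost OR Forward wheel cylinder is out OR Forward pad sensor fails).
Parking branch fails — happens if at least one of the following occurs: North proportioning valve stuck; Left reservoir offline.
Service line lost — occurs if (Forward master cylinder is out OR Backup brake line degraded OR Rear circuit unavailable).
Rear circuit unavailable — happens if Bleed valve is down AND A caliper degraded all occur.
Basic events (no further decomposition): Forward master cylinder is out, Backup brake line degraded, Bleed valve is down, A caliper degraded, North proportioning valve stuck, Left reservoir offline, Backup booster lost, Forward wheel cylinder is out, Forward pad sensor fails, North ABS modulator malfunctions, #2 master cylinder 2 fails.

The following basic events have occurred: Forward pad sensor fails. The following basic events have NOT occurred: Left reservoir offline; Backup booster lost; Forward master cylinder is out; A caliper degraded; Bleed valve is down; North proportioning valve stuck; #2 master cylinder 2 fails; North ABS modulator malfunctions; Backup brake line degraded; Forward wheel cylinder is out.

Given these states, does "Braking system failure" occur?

Rear circuit unavailable [AND]: Bleed valve is down=not, A caliper degraded=not → not all inputs occur → does not occur.
Service line lost [OR]: Forward master cylinder is out=not, Backup brake line degraded=not, Rear circuit unavailable=not → no input occurs → does not occur.
Parking branch fails [OR]: North proportioning valve stuck=not, Left reservoir offline=not → no input occurs → does not occur.
Booster path fails [OR]: Backup booster lost=not, Forward wheel cylinder is out=not, Forward pad sensor fails=occurs → at least one input occurs → occurs.
ABS chain down [OR]: Booster path fails=occurs, North ABS modulator malfunctions=not → at least one input occurs → occurs.
Front circuit unavailable [OR]: ABS chain down=occurs, #2 master cylinder 2 fails=not → at least one input occurs → occurs.
Braking system failure [OR]: Service line lost=not, Parking branch fails=not, Front circuit unavailable=occurs → at least one input occurs → occurs.

Yes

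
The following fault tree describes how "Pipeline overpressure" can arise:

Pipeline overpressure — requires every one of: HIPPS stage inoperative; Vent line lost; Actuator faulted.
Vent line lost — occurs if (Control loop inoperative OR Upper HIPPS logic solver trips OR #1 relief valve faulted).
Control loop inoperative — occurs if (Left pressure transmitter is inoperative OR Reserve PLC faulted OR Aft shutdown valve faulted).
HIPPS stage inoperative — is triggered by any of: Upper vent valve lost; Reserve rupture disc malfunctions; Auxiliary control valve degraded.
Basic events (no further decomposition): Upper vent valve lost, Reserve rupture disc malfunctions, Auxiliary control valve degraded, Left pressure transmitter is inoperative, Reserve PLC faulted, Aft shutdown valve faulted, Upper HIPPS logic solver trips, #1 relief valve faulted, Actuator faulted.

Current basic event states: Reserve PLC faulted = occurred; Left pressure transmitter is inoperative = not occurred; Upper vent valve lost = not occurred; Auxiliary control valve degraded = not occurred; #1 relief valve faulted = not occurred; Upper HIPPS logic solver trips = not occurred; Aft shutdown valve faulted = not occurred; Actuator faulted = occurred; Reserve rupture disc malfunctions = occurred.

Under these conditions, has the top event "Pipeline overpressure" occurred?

HIPPS stage inoperative [OR]: Upper vent valve lost=not, Reserve rupture disc malfunctions=occurs, Auxiliary control valve degraded=not → at least one input occurs → occurs.
Control loop inoperative [OR]: Left pressure transmitter is inoperative=not, Reserve PLC faulted=occurs, Aft shutdown valve faulted=not → at least one input occurs → occurs.
Vent line lost [OR]: Control loop inoperative=occurs, Upper HIPPS logic solver trips=not, #1 relief valve faulted=not → at least one input occurs → occurs.
Pipeline overpressure [AND]: HIPPS stage inoperative=occurs, Vent line lost=occurs, Actuator faulted=occurs → all inputs occur → occurs.

Yes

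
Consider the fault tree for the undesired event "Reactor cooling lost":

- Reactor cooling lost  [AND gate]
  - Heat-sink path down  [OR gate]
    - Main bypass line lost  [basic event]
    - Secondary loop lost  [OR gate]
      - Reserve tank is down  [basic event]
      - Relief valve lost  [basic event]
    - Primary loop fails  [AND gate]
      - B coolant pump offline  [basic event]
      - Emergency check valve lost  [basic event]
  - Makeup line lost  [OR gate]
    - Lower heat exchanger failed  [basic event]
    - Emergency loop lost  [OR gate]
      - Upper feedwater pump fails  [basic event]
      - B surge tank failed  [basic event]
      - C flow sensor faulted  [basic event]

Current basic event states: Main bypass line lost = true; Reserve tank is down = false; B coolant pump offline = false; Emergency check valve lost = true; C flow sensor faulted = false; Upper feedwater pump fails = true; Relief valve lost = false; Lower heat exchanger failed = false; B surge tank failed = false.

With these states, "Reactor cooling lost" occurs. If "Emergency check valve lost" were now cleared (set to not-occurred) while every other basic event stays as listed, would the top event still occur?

Counterfactual: set "Emergency check valve lost" to not occurred.
Secondary loop lost [OR]: Reserve tank is down=not, Relief valve lost=not → no input occurs → does not occur.
Primary loop fails [AND]: B coolant pump offline=not, Emergency check valve lost=not → not all inputs occur → does not occur.
Heat-sink path down [OR]: Main bypass line lost=occurs, Secondary loop lost=not, Primary loop fails=not → at least one input occurs → occurs.
Emergency loop lost [OR]: Upper feedwater pump fails=occurs, B surge tank failed=not, C flow sensor faulted=not → at least one input occurs → occurs.
Makeup line lost [OR]: Lower heat exchanger failed=not, Emergency loop lost=occurs → at least one input occurs → occurs.
Reactor cooling lost [AND]: Heat-sink path down=occurs, Makeup line lost=occurs → all inputs occur → occurs.

Yes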